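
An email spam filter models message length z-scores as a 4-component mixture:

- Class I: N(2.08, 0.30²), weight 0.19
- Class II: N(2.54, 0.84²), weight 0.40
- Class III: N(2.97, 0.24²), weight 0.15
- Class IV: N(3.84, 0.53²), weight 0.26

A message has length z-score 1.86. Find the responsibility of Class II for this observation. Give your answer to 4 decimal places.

By Bayes' theorem, P(k | x) = π_k f_k(x) / Σ_j π_j f_j(x).
Component likelihoods at x = 1.86:
  L_I = 1.01628
  L_II = 0.342238
  L_III = 3.76516e-05
  L_IV = 0.000701462
Prior × likelihood for each component:
  π_I·L_I = 0.19 × 1.01628 = 0.193093
  π_II·L_II = 0.40 × 0.342238 = 0.136895
  π_III·L_III = 0.15 × 3.76516e-05 = 5.64774e-06
  π_IV·L_IV = 0.26 × 0.000701462 = 0.00018238
Marginal: 0.193093 + 0.136895 + 5.64774e-06 + 0.00018238 = 0.330176
P(Class II | data) ≈ 0.4146

0.4146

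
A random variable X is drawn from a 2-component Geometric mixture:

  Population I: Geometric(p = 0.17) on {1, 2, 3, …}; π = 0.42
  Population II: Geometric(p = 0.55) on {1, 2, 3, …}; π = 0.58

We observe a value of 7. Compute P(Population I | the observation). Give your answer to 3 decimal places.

0.898

The responsibility of component k is π_k f_k(x) divided by Σ_j π_j f_j(x).
Evaluate each component's likelihood at the observed value:
  L_I = 0.17·(1−0.17)^6 = 0.17·0.32694 = 0.0555799
  L_II = 0.55·(1−0.55)^6 = 0.55·0.00830377 = 0.00456707
Prior × likelihood for each component:
  π_I·L_I = 0.42 × 0.0555799 = 0.0233435
  π_II·L_II = 0.58 × 0.00456707 = 0.0026489
Evidence: 0.0233435 + 0.0026489 = 0.0259924
P(Population I | 7) = 0.0233435 / 0.0259924 ≈ 0.898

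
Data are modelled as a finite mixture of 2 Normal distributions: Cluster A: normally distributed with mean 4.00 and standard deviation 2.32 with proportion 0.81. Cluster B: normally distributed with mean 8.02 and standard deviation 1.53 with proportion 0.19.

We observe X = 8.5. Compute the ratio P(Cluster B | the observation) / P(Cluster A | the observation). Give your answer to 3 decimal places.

2.222

Only the two components matter; the odds are (π_i f_i(x)) / (π_j f_j(x)).
Evaluate each component's likelihood at the observed value:
  p_A = 0.0262094
  p_B = 0.248225
Posterior odds = (π_B·p_B) / (π_A·p_A) = (0.19·0.248225) / (0.81·0.0262094) = 0.0471628 / 0.0212296 ≈ 2.222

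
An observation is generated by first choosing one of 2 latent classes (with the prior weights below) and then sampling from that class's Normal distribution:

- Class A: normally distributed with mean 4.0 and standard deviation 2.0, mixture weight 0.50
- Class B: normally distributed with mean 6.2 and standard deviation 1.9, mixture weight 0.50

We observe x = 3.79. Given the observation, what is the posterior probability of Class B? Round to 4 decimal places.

0.3213

The responsibility of component k is π_k f_k(x) divided by Σ_j π_j f_j(x).
Normal densities:
  p_A = (1/(2.0·√(2π)))·exp(−(3.79−4.0)²/(2·2.0²)) = 0.199471·exp(-0.00551) = 0.198375
  p_B = (1/(1.9·√(2π)))·exp(−(3.79−6.2)²/(2·1.9²)) = 0.209970·exp(-0.80445) = 0.0939269
Multiply by the mixture weights:
  π_A·p_A = 0.50 × 0.198375 = 0.0991873
  π_B·p_B = 0.50 × 0.0939269 = 0.0469635
Denominator: 0.0991873 + 0.0469635 = 0.146151
Responsibility of Class B: 0.0469635 / 0.146151 ≈ 0.3213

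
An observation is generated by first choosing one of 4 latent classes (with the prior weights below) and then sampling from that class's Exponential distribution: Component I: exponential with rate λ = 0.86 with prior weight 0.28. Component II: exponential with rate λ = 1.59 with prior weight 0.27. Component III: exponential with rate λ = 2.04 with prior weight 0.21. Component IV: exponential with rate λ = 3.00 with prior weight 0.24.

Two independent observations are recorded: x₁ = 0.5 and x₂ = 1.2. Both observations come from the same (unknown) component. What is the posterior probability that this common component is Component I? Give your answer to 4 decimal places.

0.3578

By Bayes' theorem, P(k | x) = P(Z=k) f_k(x) / Σ_j P(Z=j) f_j(x).
Since both observations come from the same component, the likelihood for component k is f_k(x₁)·f_k(x₂).
  p_I = [0.559438] × [0.306413] = 0.171419
  p_II = [0.718014] × [0.235919] = 0.169393
  p_III = [0.735614] × [0.176391] = 0.129756
  p_IV = [0.66939] × [0.0819712] = 0.0548707
Multiply by the mixture weights:
  P(Z=I)·p_I = 0.28 × 0.171419 = 0.0479973
  P(Z=II)·p_II = 0.27 × 0.169393 = 0.0457362
  P(Z=III)·p_III = 0.21 × 0.129756 = 0.0272487
  P(Z=IV)·p_IV = 0.24 × 0.0548707 = 0.013169
Normaliser: 0.0479973 + 0.0457362 + 0.0272487 + 0.013169 = 0.134151
P(Component I | x₁, x₂) ≈ 0.3578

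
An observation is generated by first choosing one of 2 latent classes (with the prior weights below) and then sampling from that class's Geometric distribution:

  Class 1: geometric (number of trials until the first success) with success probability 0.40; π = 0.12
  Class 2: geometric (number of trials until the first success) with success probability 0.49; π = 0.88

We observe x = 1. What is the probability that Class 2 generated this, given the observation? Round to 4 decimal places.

0.8998

Apply Bayes' rule: the posterior for each component is proportional to its prior times its likelihood at x.
Component likelihoods at x = 1:
  f_1 = 0.4
  f_2 = 0.49
Prior × likelihood for each component:
  π_1·f_1 = 0.12 × 0.4 = 0.048
  π_2·f_2 = 0.88 × 0.49 = 0.4312
Normaliser: 0.048 + 0.4312 = 0.4792
P(Class 2 | the observation) ≈ 0.8998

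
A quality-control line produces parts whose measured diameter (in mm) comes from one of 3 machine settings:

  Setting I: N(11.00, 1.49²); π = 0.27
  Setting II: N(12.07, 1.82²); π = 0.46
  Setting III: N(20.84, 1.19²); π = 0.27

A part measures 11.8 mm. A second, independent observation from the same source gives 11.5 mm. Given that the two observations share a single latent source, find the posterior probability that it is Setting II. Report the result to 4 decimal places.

0.5678

Posterior ∝ prior × likelihood, so P(k | x) ∝ π_k f_k(x); normalise over all components.
Since both observations come from the same component, the likelihood for component k is f_k(x₁)·f_k(x₂).
  f_I = [(1/(1.49·√(2π)))·exp(−(11.8−11.00)²/(2·1.49²)) = 0.267746·exp(-0.14414) = 0.231807] × [0.253088] = 0.0586674
  f_II = [(1/(1.82·√(2π)))·exp(−(11.8−12.07)²/(2·1.82²)) = 0.219199·exp(-0.01100) = 0.2168] × [0.208708] = 0.045248
  f_III = [(1/(1.19·√(2π)))·exp(−(11.8−20.84)²/(2·1.19²)) = 0.335246·exp(-28.85446) = 9.86349e-14] × [1.40768e-14] = 1.38846e-27
Weight by the priors:
  π_I·f_I = 0.27 × 0.0586674 = 0.0158402
  π_II·f_II = 0.46 × 0.045248 = 0.0208141
  π_III·f_III = 0.27 × 1.38846e-27 = 3.74885e-28
Evidence: 0.0158402 + 0.0208141 + 3.74885e-28 = 0.0366543
P(Setting II | data) = 0.0208141 / 0.0366543 ≈ 0.5678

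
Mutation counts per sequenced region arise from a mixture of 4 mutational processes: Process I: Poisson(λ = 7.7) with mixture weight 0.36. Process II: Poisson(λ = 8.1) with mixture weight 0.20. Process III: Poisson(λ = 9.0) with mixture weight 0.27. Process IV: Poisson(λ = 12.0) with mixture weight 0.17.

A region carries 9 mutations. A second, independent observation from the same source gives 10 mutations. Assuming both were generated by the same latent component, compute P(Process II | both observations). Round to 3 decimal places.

0.209

P(component k | x) = π_k·f_k(x) / marginal(x), where marginal(x) = Σ_j π_j·f_j(x).
Since both observations come from the same component, the likelihood for component k is f_k(x₁)·f_k(x₂).
  f_I = [0.118737] × [0.0914275] = 0.0108558
  f_II = [0.12555] × [0.101696] = 0.0127679
  f_III = [0.131756] × [0.11858] = 0.0156236
  f_IV = [0.0873644] × [0.104837] = 0.00915904
Unnormalised posteriors:
  π_I·f_I = 0.36 × 0.0108558 = 0.0039081
  π_II·f_II = 0.20 × 0.0127679 = 0.00255358
  π_III·f_III = 0.27 × 0.0156236 = 0.00421837
  π_IV·f_IV = 0.17 × 0.00915904 = 0.00155704
Denominator: 0.0039081 + 0.00255358 + 0.00421837 + 0.00155704 = 0.0122371
Responsibility of Process II: 0.00255358 / 0.0122371 ≈ 0.209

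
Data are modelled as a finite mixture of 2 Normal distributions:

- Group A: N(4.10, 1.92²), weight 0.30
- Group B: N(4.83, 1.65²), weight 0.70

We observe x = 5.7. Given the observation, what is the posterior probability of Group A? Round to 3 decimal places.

0.230

P(component k | x) = w_k·f_k(x) / marginal(x), where marginal(x) = Σ_j w_j·f_j(x).
Normal densities:
  f_A = (1/(1.92·√(2π)))·exp(−(5.7−4.10)²/(2·1.92²)) = 0.207782·exp(-0.34722) = 0.146829
  f_B = (1/(1.65·√(2π)))·exp(−(5.7−4.83)²/(2·1.65²)) = 0.241783·exp(-0.13901) = 0.210405
Weight by the priors:
  w_A·f_A = 0.30 × 0.146829 = 0.0440487
  w_B·f_B = 0.70 × 0.210405 = 0.147283
Sum: 0.0440487 + 0.147283 = 0.191332
P(Group A | data) ≈ 0.230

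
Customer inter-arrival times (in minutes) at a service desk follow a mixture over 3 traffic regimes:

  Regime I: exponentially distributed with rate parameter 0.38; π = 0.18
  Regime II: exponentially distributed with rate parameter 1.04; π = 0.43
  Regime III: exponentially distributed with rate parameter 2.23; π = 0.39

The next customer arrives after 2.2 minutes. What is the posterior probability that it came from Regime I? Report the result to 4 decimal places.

0.3639

By Bayes' theorem, P(k | x) = π_k f_k(x) / Σ_j π_j f_j(x).
Component likelihoods at x = 2.2 minutes:
  p_I = 0.38·e^(−0.38·2.2) = 0.38·e^(−0.8360) = 0.164708
  p_II = 1.04·e^(−1.04·2.2) = 1.04·e^(−2.2880) = 0.105528
  p_III = 2.23·e^(−2.23·2.2) = 2.23·e^(−4.9060) = 0.0165065
Unnormalised posteriors:
  π_I·p_I = 0.18 × 0.164708 = 0.0296474
  π_II·p_II = 0.43 × 0.105528 = 0.045377
  π_III·p_III = 0.39 × 0.0165065 = 0.00643755
Normaliser: 0.0296474 + 0.045377 + 0.00643755 = 0.0814619
So the posterior for Regime I is 0.0296474 / 0.0814619 ≈ 0.3639.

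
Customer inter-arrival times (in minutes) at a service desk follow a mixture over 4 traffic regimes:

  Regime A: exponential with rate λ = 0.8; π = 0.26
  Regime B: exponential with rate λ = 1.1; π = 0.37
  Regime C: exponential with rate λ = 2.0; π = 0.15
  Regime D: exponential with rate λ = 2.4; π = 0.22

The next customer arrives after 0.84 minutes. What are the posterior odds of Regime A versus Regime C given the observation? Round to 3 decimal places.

The posterior odds equal the prior odds times the likelihood ratio: (w_i/w_j)·(f_i(x)/f_j(x)).
Component likelihoods at x = 0.84 minutes:
  p_A = 0.8·e^(−0.8·0.84) = 0.8·e^(−0.6720) = 0.408549
  p_B = 1.1·e^(−1.1·0.84) = 1.1·e^(−0.9240) = 0.436621
  p_C = 2.0·e^(−2.0·0.84) = 2.0·e^(−1.6800) = 0.372748
  p_D = 2.4·e^(−2.4·0.84) = 2.4·e^(−2.0160) = 0.319649
Posterior odds = (w_A·p_A) / (w_C·p_C) = (0.26·0.408549) / (0.15·0.372748) = 0.106223 / 0.0559122 ≈ 1.900

1.900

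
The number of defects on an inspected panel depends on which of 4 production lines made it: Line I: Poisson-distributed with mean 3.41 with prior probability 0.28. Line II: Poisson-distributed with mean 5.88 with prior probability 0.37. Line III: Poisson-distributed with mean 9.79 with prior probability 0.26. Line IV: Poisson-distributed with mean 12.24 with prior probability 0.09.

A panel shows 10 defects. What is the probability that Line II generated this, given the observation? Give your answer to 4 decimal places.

0.2508

P(component k | x) = π_k·f_k(x) / marginal(x), where marginal(x) = Σ_j π_j·f_j(x).
Component likelihoods at x = 10 defects:
  p_I = e^(−3.41)·3.41^10/10! = 0.00193569
  p_II = e^(−5.88)·5.88^10/10! = 0.0380504
  p_III = e^(−9.79)·9.79^10/10! = 0.124831
  p_IV = e^(−12.24)·12.24^10/10! = 0.100528
Unnormalised posteriors:
  π_I·p_I = 0.28 × 0.00193569 = 0.000541994
  π_II·p_II = 0.37 × 0.0380504 = 0.0140786
  π_III·p_III = 0.26 × 0.124831 = 0.0324559
  π_IV·p_IV = 0.09 × 0.100528 = 0.00904751
Evidence: 0.000541994 + 0.0140786 + 0.0324559 + 0.00904751 = 0.0561241
P(Line II | x) ≈ 0.2508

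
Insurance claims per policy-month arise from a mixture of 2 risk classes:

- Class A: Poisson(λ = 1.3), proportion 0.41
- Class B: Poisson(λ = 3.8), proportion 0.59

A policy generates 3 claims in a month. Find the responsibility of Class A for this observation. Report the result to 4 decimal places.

The responsibility of component k is w_k f_k(x) divided by Σ_j w_j f_j(x).
Component likelihoods at x = 3 claims:
  p_A = 0.0997921
  p_B = 0.204588
Unnormalised posteriors:
  w_A·p_A = 0.41 × 0.0997921 = 0.0409147
  w_B·p_B = 0.59 × 0.204588 = 0.120707
Evidence: 0.0409147 + 0.120707 = 0.161622
P(Class A | x) ≈ 0.2532

0.2532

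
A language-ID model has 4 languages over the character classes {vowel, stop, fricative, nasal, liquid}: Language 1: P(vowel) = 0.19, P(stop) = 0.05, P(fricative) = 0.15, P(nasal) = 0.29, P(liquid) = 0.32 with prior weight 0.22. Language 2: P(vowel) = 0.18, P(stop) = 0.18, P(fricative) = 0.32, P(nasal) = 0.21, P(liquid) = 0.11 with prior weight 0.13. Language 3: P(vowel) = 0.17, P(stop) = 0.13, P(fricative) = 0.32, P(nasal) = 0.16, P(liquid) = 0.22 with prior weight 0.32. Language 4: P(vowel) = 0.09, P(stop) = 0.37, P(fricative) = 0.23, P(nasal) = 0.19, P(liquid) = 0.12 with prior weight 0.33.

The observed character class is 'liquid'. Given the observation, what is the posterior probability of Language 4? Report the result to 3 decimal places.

0.203

The responsibility of component k is π_k f_k(x) divided by Σ_j π_j f_j(x).
Evaluate each component's likelihood at the observed value:
  L_1 = 0.32
  L_2 = 0.11
  L_3 = 0.22
  L_4 = 0.12
Unnormalised posteriors:
  π_1·L_1 = 0.22 × 0.32 = 0.0704
  π_2·L_2 = 0.13 × 0.11 = 0.0143
  π_3·L_3 = 0.32 × 0.22 = 0.0704
  π_4·L_4 = 0.33 × 0.12 = 0.0396
Normaliser: 0.0704 + 0.0143 + 0.0704 + 0.0396 = 0.1947
P(Language 4 | x) = 0.0396 / 0.1947 ≈ 0.203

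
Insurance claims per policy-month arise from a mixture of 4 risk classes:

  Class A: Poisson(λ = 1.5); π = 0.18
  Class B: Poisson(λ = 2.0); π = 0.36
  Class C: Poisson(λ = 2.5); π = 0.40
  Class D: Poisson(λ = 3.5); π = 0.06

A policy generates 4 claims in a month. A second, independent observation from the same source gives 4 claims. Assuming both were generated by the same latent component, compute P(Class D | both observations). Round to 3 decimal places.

0.170

Posterior ∝ prior × likelihood, so P(k | x) ∝ π_k f_k(x); normalise over all components.
Since both observations come from the same component, the likelihood for component k is f_k(x₁)·f_k(x₂).
  f_A = [0.0470665] × [0.0470665] = 0.00221526
  f_B = [0.0902235] × [0.0902235] = 0.00814028
  f_C = [0.133602] × [0.133602] = 0.0178495
  f_D = [0.188812] × [0.188812] = 0.0356501
Weight by the priors:
  π_A·f_A = 0.18 × 0.00221526 = 0.000398746
  π_B·f_B = 0.36 × 0.00814028 = 0.0029305
  π_C·f_C = 0.40 × 0.0178495 = 0.00713979
  π_D·f_D = 0.06 × 0.0356501 = 0.002139
Denominator: 0.000398746 + 0.0029305 + 0.00713979 + 0.002139 = 0.012608
Responsibility of Class D: 0.002139 / 0.012608 ≈ 0.170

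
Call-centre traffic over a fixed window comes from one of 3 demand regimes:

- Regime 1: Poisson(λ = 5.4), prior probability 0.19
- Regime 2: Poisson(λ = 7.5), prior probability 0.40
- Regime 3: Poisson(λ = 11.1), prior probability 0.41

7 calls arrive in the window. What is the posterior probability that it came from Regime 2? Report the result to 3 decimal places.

0.548

The responsibility of component k is w_k f_k(x) divided by Σ_j w_j f_j(x).
Poisson probabilities:
  p_1 = 0.119987
  p_2 = 0.146484
  p_3 = 0.0622532
Prior × likelihood for each component:
  w_1·p_1 = 0.19 × 0.119987 = 0.0227976
  w_2·p_2 = 0.40 × 0.146484 = 0.0585935
  w_3·p_3 = 0.41 × 0.0622532 = 0.0255238
Evidence: 0.0227976 + 0.0585935 + 0.0255238 = 0.106915
Responsibility of Regime 2: 0.0585935 / 0.106915 ≈ 0.548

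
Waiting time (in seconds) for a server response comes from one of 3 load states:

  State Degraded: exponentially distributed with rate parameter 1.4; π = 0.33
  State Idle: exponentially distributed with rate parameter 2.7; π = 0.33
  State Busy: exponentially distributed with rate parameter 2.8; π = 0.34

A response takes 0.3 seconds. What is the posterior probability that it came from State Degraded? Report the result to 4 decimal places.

0.2732

P(component k | x) = w_k·f_k(x) / marginal(x), where marginal(x) = Σ_j w_j·f_j(x).
Evaluate each component's likelihood at the observed value:
  p_Degraded = 1.4·e^(−1.4·0.3) = 1.4·e^(−0.4200) = 0.919866
  p_Idle = 2.7·e^(−2.7·0.3) = 2.7·e^(−0.8100) = 1.20112
  p_Busy = 2.8·e^(−2.8·0.3) = 2.8·e^(−0.8400) = 1.20879
Prior × likelihood for each component:
  w_Degraded·p_Degraded = 0.33 × 0.919866 = 0.303556
  w_Idle·p_Idle = 0.33 × 1.20112 = 0.396369
  w_Busy·p_Busy = 0.34 × 1.20879 = 0.410988
Marginal: 0.303556 + 0.396369 + 0.410988 = 1.11091
Responsibility of State Degraded: 0.303556 / 1.11091 ≈ 0.2732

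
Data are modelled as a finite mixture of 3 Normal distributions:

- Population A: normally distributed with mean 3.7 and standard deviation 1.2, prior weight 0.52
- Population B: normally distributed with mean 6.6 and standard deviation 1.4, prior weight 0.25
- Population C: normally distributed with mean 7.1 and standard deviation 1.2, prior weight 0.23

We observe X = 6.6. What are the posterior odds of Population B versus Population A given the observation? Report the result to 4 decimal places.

Posterior odds = (π_i f_i(x)) / (π_j f_j(x)); the normalising sum cancels.
Normal densities:
  L_A = (1/(1.2·√(2π)))·exp(−(6.6−3.7)²/(2·1.2²)) = 0.332452·exp(-2.92014) = 0.0179279
  L_B = (1/(1.4·√(2π)))·exp(−(6.6−6.6)²/(2·1.4²)) = 0.284959·exp(-0.00000) = 0.284959
  L_C = (1/(1.2·√(2π)))·exp(−(6.6−7.1)²/(2·1.2²)) = 0.332452·exp(-0.08681) = 0.30481
Odds = (0.25/0.52) × (0.284959/0.0179279) = 0.480769 × 15.8947 ≈ 7.6417

7.6417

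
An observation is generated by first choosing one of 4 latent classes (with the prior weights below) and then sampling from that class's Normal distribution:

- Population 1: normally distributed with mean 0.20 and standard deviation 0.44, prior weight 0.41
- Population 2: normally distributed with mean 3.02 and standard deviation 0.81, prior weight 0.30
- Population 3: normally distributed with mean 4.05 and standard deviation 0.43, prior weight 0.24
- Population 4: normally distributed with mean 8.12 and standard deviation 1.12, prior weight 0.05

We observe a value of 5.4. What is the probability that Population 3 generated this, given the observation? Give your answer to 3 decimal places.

By Bayes' theorem, P(k | x) = π_k f_k(x) / Σ_j π_j f_j(x).
Normal densities:
  L_1 = (1/(0.44·√(2π)))·exp(−(5.4−0.20)²/(2·0.44²)) = 0.906687·exp(-69.83471) = 4.25234e-31
  L_2 = (1/(0.81·√(2π)))·exp(−(5.4−3.02)²/(2·0.81²)) = 0.492521·exp(-4.31672) = 0.006572
  L_3 = (1/(0.43·√(2π)))·exp(−(5.4−4.05)²/(2·0.43²)) = 0.927773·exp(-4.92834) = 0.00671569
  L_4 = (1/(1.12·√(2π)))·exp(−(5.4−8.12)²/(2·1.12²)) = 0.356198·exp(-2.94898) = 0.0186624
Weight by the priors:
  π_1·L_1 = 0.41 × 4.25234e-31 = 1.74346e-31
  π_2·L_2 = 0.30 × 0.006572 = 0.0019716
  π_3·L_3 = 0.24 × 0.00671569 = 0.00161177
  π_4·L_4 = 0.05 × 0.0186624 = 0.000933118
Evidence: 1.74346e-31 + 0.0019716 + 0.00161177 + 0.000933118 = 0.00451648
P(Population 3 | 5.4) = 0.00161177 / 0.00451648 ≈ 0.357

0.357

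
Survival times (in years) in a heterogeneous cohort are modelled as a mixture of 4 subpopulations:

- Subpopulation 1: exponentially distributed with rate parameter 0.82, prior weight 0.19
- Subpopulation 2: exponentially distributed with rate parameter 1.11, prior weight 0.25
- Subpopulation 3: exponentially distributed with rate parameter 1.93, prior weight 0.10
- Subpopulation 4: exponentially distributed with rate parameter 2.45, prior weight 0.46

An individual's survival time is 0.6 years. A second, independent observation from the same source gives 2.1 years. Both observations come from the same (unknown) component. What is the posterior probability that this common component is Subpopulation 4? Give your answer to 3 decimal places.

0.106

By Bayes' theorem, P(k | x) = P(Z=k) f_k(x) / Σ_j P(Z=j) f_j(x).
Since both observations come from the same component, the likelihood for component k is f_k(x₁)·f_k(x₂).
  L_1 = [0.82·e^(−0.82·0.6) = 0.82·e^(−0.4920) = 0.50135] × [0.146541] = 0.0734683
  L_2 = [1.11·e^(−1.11·0.6) = 1.11·e^(−0.6660) = 0.570273] × [0.10789] = 0.061527
  L_3 = [1.93·e^(−1.93·0.6) = 1.93·e^(−1.1580) = 0.60624] × [0.0335245] = 0.0203239
  L_4 = [2.45·e^(−2.45·0.6) = 2.45·e^(−1.4700) = 0.563317] × [0.0142798] = 0.00804404
Prior × likelihood for each component:
  P(Z=1)·L_1 = 0.19 × 0.0734683 = 0.013959
  P(Z=2)·L_2 = 0.25 × 0.061527 = 0.0153817
  P(Z=3)·L_3 = 0.10 × 0.0203239 = 0.00203239
  P(Z=4)·L_4 = 0.46 × 0.00804404 = 0.00370026
Marginal: 0.013959 + 0.0153817 + 0.00203239 + 0.00370026 = 0.0350733
So the posterior for Subpopulation 4 is 0.00370026 / 0.0350733 ≈ 0.106.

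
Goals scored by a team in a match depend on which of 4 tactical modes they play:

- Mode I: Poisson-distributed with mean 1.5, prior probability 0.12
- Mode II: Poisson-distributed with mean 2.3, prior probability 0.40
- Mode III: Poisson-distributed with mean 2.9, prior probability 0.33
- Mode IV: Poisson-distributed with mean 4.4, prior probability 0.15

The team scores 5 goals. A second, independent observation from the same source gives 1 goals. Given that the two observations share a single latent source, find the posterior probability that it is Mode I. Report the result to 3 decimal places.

0.048

The responsibility of component k is π_k f_k(x) divided by Σ_j π_j f_j(x).
Since both observations come from the same component, the likelihood for component k is f_k(x₁)·f_k(x₂).
  p_I = [e^(−1.5)·1.5^5/5! = 0.01412] × [0.334695] = 0.00472588
  p_II = [e^(−2.3)·2.3^5/5! = 0.053775] × [0.230595] = 0.0124003
  p_III = [e^(−2.9)·2.9^5/5! = 0.0940491] × [0.159567] = 0.0150072
  p_IV = [e^(−4.4)·4.4^5/5! = 0.168728] × [0.0540203] = 0.00911472
Weight by the priors:
  π_I·p_I = 0.12 × 0.00472588 = 0.000567106
  π_II·p_II = 0.40 × 0.0124003 = 0.00496011
  π_III·p_III = 0.33 × 0.0150072 = 0.00495237
  π_IV·p_IV = 0.15 × 0.00911472 = 0.00136721
Marginal: 0.000567106 + 0.00496011 + 0.00495237 + 0.00136721 = 0.0118468
P(Mode I | x₁, x₂) = 0.000567106 / 0.0118468 ≈ 0.048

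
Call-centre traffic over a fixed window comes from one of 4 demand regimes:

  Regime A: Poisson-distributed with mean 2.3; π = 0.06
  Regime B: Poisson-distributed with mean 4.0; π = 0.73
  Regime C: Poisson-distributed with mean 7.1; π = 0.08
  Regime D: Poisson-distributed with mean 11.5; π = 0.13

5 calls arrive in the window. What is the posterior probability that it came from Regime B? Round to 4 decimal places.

The responsibility of component k is w_k f_k(x) divided by Σ_j w_j f_j(x).
Evaluate each component's likelihood at the observed value:
  L_A = e^(−2.3)·2.3^5/5! = 0.053775
  L_B = e^(−4.0)·4.0^5/5! = 0.156293
  L_C = e^(−7.1)·7.1^5/5! = 0.124057
  L_D = e^(−11.5)·11.5^5/5! = 0.0169794
Multiply by the mixture weights:
  w_A·L_A = 0.06 × 0.053775 = 0.0032265
  w_B·L_B = 0.73 × 0.156293 = 0.114094
  w_C·L_C = 0.08 × 0.124057 = 0.00992452
  w_D·L_D = 0.13 × 0.0169794 = 0.00220732
Evidence: 0.0032265 + 0.114094 + 0.00992452 + 0.00220732 = 0.129453
P(Regime B | the observation) ≈ 0.8814

0.8814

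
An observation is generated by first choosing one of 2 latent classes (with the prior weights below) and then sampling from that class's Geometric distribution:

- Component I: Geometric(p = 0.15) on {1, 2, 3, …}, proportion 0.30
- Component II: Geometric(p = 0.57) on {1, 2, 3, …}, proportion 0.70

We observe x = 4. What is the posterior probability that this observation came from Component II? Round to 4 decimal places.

P(component k | x) = π_k·f_k(x) / marginal(x), where marginal(x) = Σ_j π_j·f_j(x).
Geometric probabilities:
  f_I = 0.0921187
  f_II = 0.045319
Prior × likelihood for each component:
  π_I·f_I = 0.30 × 0.0921187 = 0.0276356
  π_II·f_II = 0.70 × 0.045319 = 0.0317233
Marginal: 0.0276356 + 0.0317233 = 0.0593589
So the posterior for Component II is 0.0317233 / 0.0593589 ≈ 0.5344.

0.5344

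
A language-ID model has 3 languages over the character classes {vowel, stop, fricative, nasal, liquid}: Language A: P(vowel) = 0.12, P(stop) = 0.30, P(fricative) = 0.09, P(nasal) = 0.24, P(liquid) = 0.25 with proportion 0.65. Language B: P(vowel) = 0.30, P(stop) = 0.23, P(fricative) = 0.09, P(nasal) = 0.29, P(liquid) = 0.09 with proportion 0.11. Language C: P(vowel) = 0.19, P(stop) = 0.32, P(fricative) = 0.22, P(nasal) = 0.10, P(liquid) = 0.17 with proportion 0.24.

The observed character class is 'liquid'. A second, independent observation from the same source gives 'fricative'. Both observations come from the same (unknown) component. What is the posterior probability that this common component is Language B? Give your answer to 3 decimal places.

Posterior ∝ prior × likelihood, so P(k | x) ∝ π_k f_k(x); normalise over all components.
Since both observations come from the same component, the likelihood for component k is f_k(x₁)·f_k(x₂).
  p_A = [P(liquid | comp) = 0.25] × [0.09] = 0.0225
  p_B = [P(liquid | comp) = 0.09] × [0.09] = 0.0081
  p_C = [P(liquid | comp) = 0.17] × [0.22] = 0.0374
Multiply by the mixture weights:
  π_A·p_A = 0.65 × 0.0225 = 0.014625
  π_B·p_B = 0.11 × 0.0081 = 0.000891
  π_C·p_C = 0.24 × 0.0374 = 0.008976
Sum: 0.014625 + 0.000891 + 0.008976 = 0.024492
P(Language B | data) = 0.000891 / 0.024492 ≈ 0.036

0.036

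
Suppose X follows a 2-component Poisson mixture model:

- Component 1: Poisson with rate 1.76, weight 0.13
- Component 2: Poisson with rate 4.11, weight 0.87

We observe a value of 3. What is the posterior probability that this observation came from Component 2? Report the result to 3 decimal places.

0.890

By Bayes' theorem, P(k | x) = P(Z=k) f_k(x) / Σ_j P(Z=j) f_j(x).
Evaluate each component's likelihood at the observed value:
  f_1 = 0.156325
  f_2 = 0.189856
Multiply by the mixture weights:
  P(Z=1)·f_1 = 0.13 × 0.156325 = 0.0203223
  P(Z=2)·f_2 = 0.87 × 0.189856 = 0.165175
Sum: 0.0203223 + 0.165175 = 0.185497
So the posterior for Component 2 is 0.165175 / 0.185497 ≈ 0.890.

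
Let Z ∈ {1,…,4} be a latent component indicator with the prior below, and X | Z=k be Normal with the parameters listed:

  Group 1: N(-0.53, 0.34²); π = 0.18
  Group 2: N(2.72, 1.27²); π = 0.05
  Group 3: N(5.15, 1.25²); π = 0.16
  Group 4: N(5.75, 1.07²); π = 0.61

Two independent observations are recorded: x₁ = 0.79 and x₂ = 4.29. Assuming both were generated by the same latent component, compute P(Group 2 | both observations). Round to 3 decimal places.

0.960

Posterior ∝ prior × likelihood, so P(k | x) ∝ π_k f_k(x); normalise over all components.
Since both observations come from the same component, the likelihood for component k is f_k(x₁)·f_k(x₂).
  f_1 = [0.000625812] × [2.6844e-44] = 1.67993e-47
  f_2 = [0.0989959] × [0.146303] = 0.0144834
  f_3 = [0.00072804] × [0.251892] = 0.000183388
  f_4 = [8.04393e-06] × [0.146973] = 1.18224e-06
Multiply by the mixture weights:
  π_1·f_1 = 0.18 × 1.67993e-47 = 3.02387e-48
  π_2·f_2 = 0.05 × 0.0144834 = 0.00072417
  π_3·f_3 = 0.16 × 0.000183388 = 2.9342e-05
  π_4·f_4 = 0.61 × 1.18224e-06 = 7.21166e-07
Sum: 3.02387e-48 + 0.00072417 + 2.9342e-05 + 7.21166e-07 = 0.000754233
P(Group 2 | data) = 0.00072417 / 0.000754233 ≈ 0.960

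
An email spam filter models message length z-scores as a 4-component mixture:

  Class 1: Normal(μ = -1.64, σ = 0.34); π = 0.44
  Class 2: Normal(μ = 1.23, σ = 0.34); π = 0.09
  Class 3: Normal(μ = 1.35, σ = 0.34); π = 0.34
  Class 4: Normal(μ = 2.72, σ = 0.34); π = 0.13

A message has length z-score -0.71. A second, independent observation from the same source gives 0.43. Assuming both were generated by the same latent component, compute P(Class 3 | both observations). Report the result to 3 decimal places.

0.140

P(component k | x) = P(Z=k)·f_k(x) / marginal(x), where marginal(x) = Σ_j P(Z=j)·f_j(x).
Since both observations come from the same component, the likelihood for component k is f_k(x₁)·f_k(x₂).
  f_1 = [(1/(0.34·√(2π)))·exp(−(-0.71−-1.64)²/(2·0.34²)) = 1.173360·exp(-3.74092) = 0.0278466] × [1.04838e-08] = 2.91938e-10
  f_2 = [(1/(0.34·√(2π)))·exp(−(-0.71−1.23)²/(2·0.34²)) = 1.173360·exp(-16.27855) = 9.9942e-08] × [0.07366] = 7.36173e-09
  f_3 = [(1/(0.34·√(2π)))·exp(−(-0.71−1.35)²/(2·0.34²)) = 1.173360·exp(-18.35467) = 1.25343e-08] × [0.0301663] = 3.78113e-10
  f_4 = [(1/(0.34·√(2π)))·exp(−(-0.71−2.72)²/(2·0.34²)) = 1.173360·exp(-50.88625) = 9.32858e-23] × [1.65471e-10] = 1.54361e-32
Weight by the priors:
  P(Z=1)·f_1 = 0.44 × 2.91938e-10 = 1.28453e-10
  P(Z=2)·f_2 = 0.09 × 7.36173e-09 = 6.62556e-10
  P(Z=3)·f_3 = 0.34 × 3.78113e-10 = 1.28558e-10
  P(Z=4)·f_4 = 0.13 × 1.54361e-32 = 2.0067e-33
Marginal: 1.28453e-10 + 6.62556e-10 + 1.28558e-10 + 2.0067e-33 = 9.19567e-10
Responsibility of Class 3: 1.28558e-10 / 9.19567e-10 ≈ 0.140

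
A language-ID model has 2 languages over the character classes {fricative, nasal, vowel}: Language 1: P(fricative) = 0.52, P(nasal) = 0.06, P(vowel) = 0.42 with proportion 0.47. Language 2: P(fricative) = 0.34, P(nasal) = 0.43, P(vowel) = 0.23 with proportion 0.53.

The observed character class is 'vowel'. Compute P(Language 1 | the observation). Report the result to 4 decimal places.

0.6182

P(component k | x) = P(Z=k)·f_k(x) / marginal(x), where marginal(x) = Σ_j P(Z=j)·f_j(x).
Component likelihoods at x = 'vowel':
  p_1 = P(vowel | comp) = 0.42
  p_2 = P(vowel | comp) = 0.23
Weight by the priors:
  P(Z=1)·p_1 = 0.47 × 0.42 = 0.1974
  P(Z=2)·p_2 = 0.53 × 0.23 = 0.1219
Sum: 0.1974 + 0.1219 = 0.3193
Responsibility of Language 1: 0.1974 / 0.3193 ≈ 0.6182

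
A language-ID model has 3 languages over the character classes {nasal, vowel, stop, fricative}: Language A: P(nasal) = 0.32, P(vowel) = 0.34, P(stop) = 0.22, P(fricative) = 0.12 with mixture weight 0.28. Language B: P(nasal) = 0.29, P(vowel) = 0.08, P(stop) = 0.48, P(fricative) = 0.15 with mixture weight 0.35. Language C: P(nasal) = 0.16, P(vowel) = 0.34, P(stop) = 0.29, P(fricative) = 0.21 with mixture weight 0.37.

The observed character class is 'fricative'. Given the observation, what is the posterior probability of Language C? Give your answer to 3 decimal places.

By Bayes' theorem, P(k | x) = π_k f_k(x) / Σ_j π_j f_j(x).
Component likelihoods at x = 'fricative':
  f_A = 0.12
  f_B = 0.15
  f_C = 0.21
Unnormalised posteriors:
  π_A·f_A = 0.28 × 0.12 = 0.0336
  π_B·f_B = 0.35 × 0.15 = 0.0525
  π_C·f_C = 0.37 × 0.21 = 0.0777
Denominator: 0.0336 + 0.0525 + 0.0777 = 0.1638
So the posterior for Language C is 0.0777 / 0.1638 ≈ 0.474.

0.474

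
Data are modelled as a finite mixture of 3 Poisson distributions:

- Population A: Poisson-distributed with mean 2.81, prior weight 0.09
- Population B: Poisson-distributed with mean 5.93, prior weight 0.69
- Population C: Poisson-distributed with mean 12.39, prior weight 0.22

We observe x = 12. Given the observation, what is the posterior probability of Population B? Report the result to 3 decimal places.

0.225

The responsibility of component k is w_k f_k(x) divided by Σ_j w_j f_j(x).
Poisson probabilities:
  p_A = 3.04629e-05
  p_B = 0.0104943
  p_C = 0.113661
Prior × likelihood for each component:
  w_A·p_A = 0.09 × 3.04629e-05 = 2.74166e-06
  w_B·p_B = 0.69 × 0.0104943 = 0.00724106
  w_C·p_C = 0.22 × 0.113661 = 0.0250053
Marginal: 2.74166e-06 + 0.00724106 + 0.0250053 = 0.0322491
So the posterior for Population B is 0.00724106 / 0.0322491 ≈ 0.225.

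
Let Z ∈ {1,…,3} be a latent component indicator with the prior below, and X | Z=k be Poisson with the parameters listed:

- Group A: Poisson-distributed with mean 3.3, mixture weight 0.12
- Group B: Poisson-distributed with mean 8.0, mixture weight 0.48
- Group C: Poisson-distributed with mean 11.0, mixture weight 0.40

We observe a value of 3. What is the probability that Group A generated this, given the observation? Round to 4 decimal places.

By Bayes' theorem, P(k | x) = w_k f_k(x) / Σ_j w_j f_j(x).
Component likelihoods at x = 3:
  f_A = 0.220912
  f_B = 0.0286261
  f_C = 0.00370499
Unnormalised posteriors:
  w_A·f_A = 0.12 × 0.220912 = 0.0265094
  w_B·f_B = 0.48 × 0.0286261 = 0.0137405
  w_C·f_C = 0.40 × 0.00370499 = 0.001482
Marginal: 0.0265094 + 0.0137405 + 0.001482 = 0.041732
Responsibility of Group A: 0.0265094 / 0.041732 ≈ 0.6352

0.6352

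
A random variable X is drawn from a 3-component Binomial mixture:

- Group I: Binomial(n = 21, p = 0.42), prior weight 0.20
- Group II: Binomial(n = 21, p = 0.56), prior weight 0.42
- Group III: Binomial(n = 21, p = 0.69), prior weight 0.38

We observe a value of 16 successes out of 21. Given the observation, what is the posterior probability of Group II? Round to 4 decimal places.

By Bayes' theorem, P(k | x) = π_k f_k(x) / Σ_j π_j f_j(x).
Binomial probabilities:
  L_I = C(21,16)·0.42^16·0.58^5 = 20349·9.37537e-07·0.0656357 = 0.00125219
  L_II = C(21,16)·0.56^16·0.44^5 = 20349·9.35424e-05·0.0164916 = 0.0313917
  L_III = C(21,16)·0.69^16·0.31^5 = 20349·0.00263989·0.00286292 = 0.153793
Unnormalised posteriors:
  π_I·L_I = 0.20 × 0.00125219 = 0.000250439
  π_II·L_II = 0.42 × 0.0313917 = 0.0131845
  π_III·L_III = 0.38 × 0.153793 = 0.0584414
Marginal: 0.000250439 + 0.0131845 + 0.0584414 = 0.0718764
P(Group II | 16 successes out of 21) ≈ 0.1834

0.1834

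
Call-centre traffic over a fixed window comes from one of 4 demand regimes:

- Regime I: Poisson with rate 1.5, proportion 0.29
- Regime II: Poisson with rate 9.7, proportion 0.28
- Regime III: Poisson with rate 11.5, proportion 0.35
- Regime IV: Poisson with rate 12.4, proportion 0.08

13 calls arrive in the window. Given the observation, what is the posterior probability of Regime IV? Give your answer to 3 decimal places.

Apply Bayes' rule: the posterior for each component is proportional to its prior times its likelihood at x.
Component likelihoods at x = 13 calls:
  f_I = 6.97372e-09
  f_II = 0.0662363
  f_III = 0.100093
  f_IV = 0.10838
Multiply by the mixture weights:
  π_I·f_I = 0.29 × 6.97372e-09 = 2.02238e-09
  π_II·f_II = 0.28 × 0.0662363 = 0.0185462
  π_III·f_III = 0.35 × 0.100093 = 0.0350327
  π_IV·f_IV = 0.08 × 0.10838 = 0.00867042
Evidence: 2.02238e-09 + 0.0185462 + 0.0350327 + 0.00867042 = 0.0622492
P(Regime IV | data) ≈ 0.139

0.139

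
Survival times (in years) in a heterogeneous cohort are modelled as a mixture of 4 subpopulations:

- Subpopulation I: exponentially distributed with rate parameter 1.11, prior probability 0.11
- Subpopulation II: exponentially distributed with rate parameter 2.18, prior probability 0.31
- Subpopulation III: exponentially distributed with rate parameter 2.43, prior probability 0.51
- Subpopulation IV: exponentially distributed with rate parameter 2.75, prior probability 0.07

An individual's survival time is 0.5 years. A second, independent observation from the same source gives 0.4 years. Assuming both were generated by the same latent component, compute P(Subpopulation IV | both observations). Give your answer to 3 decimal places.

0.070

The responsibility of component k is π_k f_k(x) divided by Σ_j π_j f_j(x).
Since both observations come from the same component, the likelihood for component k is f_k(x₁)·f_k(x₂).
  L_I = [0.63722] × [0.712027] = 0.453718
  L_II = [0.732952] × [0.91149] = 0.668078
  L_III = [0.721005] × [0.919331] = 0.662843
  L_IV = [0.695309] × [0.915395] = 0.636483
Weight by the priors:
  π_I·L_I = 0.11 × 0.453718 = 0.049909
  π_II·L_II = 0.31 × 0.668078 = 0.207104
  π_III·L_III = 0.51 × 0.662843 = 0.33805
  π_IV·L_IV = 0.07 × 0.636483 = 0.0445538
Marginal: 0.049909 + 0.207104 + 0.33805 + 0.0445538 = 0.639617
P(Subpopulation IV | data) ≈ 0.070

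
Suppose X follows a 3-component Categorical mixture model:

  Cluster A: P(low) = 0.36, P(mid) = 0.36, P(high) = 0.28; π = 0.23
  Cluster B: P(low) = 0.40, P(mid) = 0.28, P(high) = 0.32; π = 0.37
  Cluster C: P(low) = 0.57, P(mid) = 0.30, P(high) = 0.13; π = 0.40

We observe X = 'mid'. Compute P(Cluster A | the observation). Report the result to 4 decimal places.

By Bayes' theorem, P(k | x) = π_k f_k(x) / Σ_j π_j f_j(x).
Categorical probabilities:
  f_A = P(mid | comp) = 0.36
  f_B = P(mid | comp) = 0.28
  f_C = P(mid | comp) = 0.30
Multiply by the mixture weights:
  π_A·f_A = 0.23 × 0.36 = 0.0828
  π_B·f_B = 0.37 × 0.28 = 0.1036
  π_C·f_C = 0.40 × 0.3 = 0.12
Marginal: 0.0828 + 0.1036 + 0.12 = 0.3064
P(Cluster A | x) ≈ 0.2702

0.2702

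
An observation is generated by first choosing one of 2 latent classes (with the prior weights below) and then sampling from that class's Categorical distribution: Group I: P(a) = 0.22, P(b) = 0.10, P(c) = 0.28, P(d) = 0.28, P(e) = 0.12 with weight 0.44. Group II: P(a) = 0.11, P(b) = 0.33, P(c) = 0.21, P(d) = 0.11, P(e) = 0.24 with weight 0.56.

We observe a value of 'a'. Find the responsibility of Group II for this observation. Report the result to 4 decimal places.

Posterior ∝ prior × likelihood, so P(k | x) ∝ π_k f_k(x); normalise over all components.
Categorical probabilities:
  p_I = 0.22
  p_II = 0.11
Unnormalised posteriors:
  π_I·p_I = 0.44 × 0.22 = 0.0968
  π_II·p_II = 0.56 × 0.11 = 0.0616
Denominator: 0.0968 + 0.0616 = 0.1584
P(Group II | x) = 0.0616 / 0.1584 ≈ 0.3889

0.3889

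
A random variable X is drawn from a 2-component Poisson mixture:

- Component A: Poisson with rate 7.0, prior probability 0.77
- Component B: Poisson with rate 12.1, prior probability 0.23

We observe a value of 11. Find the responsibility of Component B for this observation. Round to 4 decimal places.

0.4285

P(component k | x) = π_k·f_k(x) / marginal(x), where marginal(x) = Σ_j π_j·f_j(x).
Poisson probabilities:
  f_A = 0.0451712
  f_B = 0.113376
Prior × likelihood for each component:
  π_A·f_A = 0.77 × 0.0451712 = 0.0347818
  π_B·f_B = 0.23 × 0.113376 = 0.0260764
Marginal: 0.0347818 + 0.0260764 = 0.0608582
So the posterior for Component B is 0.0260764 / 0.0608582 ≈ 0.4285.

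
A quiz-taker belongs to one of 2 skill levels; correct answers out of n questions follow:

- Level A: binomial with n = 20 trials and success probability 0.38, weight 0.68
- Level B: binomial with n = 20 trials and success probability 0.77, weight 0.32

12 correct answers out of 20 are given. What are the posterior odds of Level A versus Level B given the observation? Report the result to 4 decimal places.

1.2365

The posterior odds equal the prior odds times the likelihood ratio: (π_i/π_j)·(f_i(x)/f_j(x)).
Evaluate each component's likelihood at the observed value:
  L_A = C(20,12)·0.38^12·0.62^8 = 125970·9.06574e-06·0.021834 = 0.0249347
  L_B = C(20,12)·0.77^12·0.23^8 = 125970·0.0434399·7.8311e-06 = 0.0428527
0.0169556 / 0.0137129 ≈ 1.2365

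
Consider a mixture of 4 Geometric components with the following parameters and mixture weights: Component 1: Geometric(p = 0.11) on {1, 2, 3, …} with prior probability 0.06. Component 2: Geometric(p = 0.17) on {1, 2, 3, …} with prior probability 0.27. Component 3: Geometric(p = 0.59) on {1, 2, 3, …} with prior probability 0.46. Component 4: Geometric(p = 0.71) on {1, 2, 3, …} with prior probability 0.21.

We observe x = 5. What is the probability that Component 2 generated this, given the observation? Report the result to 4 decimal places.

0.6287

Apply Bayes' rule: the posterior for each component is proportional to its prior times its likelihood at x.
Geometric probabilities:
  L_1 = 0.11·(1−0.11)^4 = 0.11·0.627422 = 0.0690165
  L_2 = 0.17·(1−0.17)^4 = 0.17·0.474583 = 0.0806791
  L_3 = 0.59·(1−0.59)^4 = 0.59·0.0282576 = 0.016672
  L_4 = 0.71·(1−0.71)^4 = 0.71·0.00707281 = 0.0050217
Multiply by the mixture weights:
  π_1·L_1 = 0.06 × 0.0690165 = 0.00414099
  π_2·L_2 = 0.27 × 0.0806791 = 0.0217834
  π_3·L_3 = 0.46 × 0.016672 = 0.00766912
  π_4·L_4 = 0.21 × 0.0050217 = 0.00105456
Evidence: 0.00414099 + 0.0217834 + 0.00766912 + 0.00105456 = 0.034648
So the posterior for Component 2 is 0.0217834 / 0.034648 ≈ 0.6287.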